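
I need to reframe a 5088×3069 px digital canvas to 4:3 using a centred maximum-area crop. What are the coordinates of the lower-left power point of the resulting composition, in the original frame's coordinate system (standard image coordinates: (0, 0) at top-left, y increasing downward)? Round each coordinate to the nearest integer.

(1862, 2046)

5088/3069 > 4/3, so the 4:3 crop keeps the full height 3069 and trims width to 3069 × 4/3 = 4092.00 px.
Left offset = (5088 − 4092.00)/2 = 498.00 px; top offset = 0.
Lower-left is one-third across and two-thirds down within the crop:
x = 498.00 + 1 × 4092.00/3 ≈ 1862; y = 0.00 + 2 × 3069.00/3 ≈ 2046.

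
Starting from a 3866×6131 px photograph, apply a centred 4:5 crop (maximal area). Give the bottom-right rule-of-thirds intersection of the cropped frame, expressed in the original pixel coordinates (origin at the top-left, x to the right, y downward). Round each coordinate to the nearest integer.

(2577, 3871)

3866/6131 < 4/5, so the 4:5 crop keeps the full width 3866 and trims height to 3866 × 5/4 = 4832.50 px.
Top offset = (6131 − 4832.50)/2 = 649.25 px; left offset = 0.
Bottom-right is two-thirds across and two-thirds down within the crop:
x = 0.00 + 2 × 3866.00/3 ≈ 2577; y = 649.25 + 2 × 4832.50/3 ≈ 3871.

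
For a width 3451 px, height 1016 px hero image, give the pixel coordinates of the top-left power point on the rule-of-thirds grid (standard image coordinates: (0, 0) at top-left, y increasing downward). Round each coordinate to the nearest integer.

The top-left point sits one-third of the way across and one-third of the way down.
x = 1 × 3451/3 ≈ 1150; y = 1 × 1016/3 ≈ 339.

x = 1150 px, y = 339 px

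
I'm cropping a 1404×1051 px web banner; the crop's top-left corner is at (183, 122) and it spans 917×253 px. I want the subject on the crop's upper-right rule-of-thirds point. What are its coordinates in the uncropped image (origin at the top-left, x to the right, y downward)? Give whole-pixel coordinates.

One third of the crop width 917 is 305.67 px.
One third of the crop height 253 is 84.33 px.
The upper-right point is two-thirds across and one-third down within the crop:
x = 183 + 2 × 305.67 ≈ 794; y = 122 + 1 × 84.33 ≈ 206.

(794, 206)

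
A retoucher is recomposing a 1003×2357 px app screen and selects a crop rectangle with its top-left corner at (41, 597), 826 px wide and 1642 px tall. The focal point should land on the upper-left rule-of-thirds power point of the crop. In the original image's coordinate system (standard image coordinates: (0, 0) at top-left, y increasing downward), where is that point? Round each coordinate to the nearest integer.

(316, 1144)

One third of the crop width 826 is 275.33 px.
One third of the crop height 1642 is 547.33 px.
The upper-left point is one-third across and one-third down within the crop:
x = 41 + 1 × 275.33 ≈ 316; y = 597 + 1 × 547.33 ≈ 1144.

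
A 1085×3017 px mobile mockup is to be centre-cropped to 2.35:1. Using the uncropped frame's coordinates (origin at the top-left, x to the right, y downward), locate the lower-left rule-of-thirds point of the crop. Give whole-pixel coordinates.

(362, 1585)

1085/3017 < 2.35/1, so the 2.35:1 crop keeps the full width 1085 and trims height to 1085 × 1/2.35 = 461.70 px.
Top offset = (3017 − 461.70)/2 = 1277.65 px; left offset = 0.
Lower-left is one-third across and two-thirds down within the crop:
x = 0.00 + 1 × 1085.00/3 ≈ 362; y = 1277.65 + 2 × 461.70/3 ≈ 1585.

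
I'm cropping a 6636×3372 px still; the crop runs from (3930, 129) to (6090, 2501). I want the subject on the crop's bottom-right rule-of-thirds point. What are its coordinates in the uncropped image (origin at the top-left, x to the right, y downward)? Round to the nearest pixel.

Crop width = 6090 − 3930 = 2160 px; one third is 720.00 px.
Crop height = 2501 − 129 = 2372 px; one third is 790.67 px.
The bottom-right point is two-thirds across and two-thirds down within the crop:
x = 3930 + 2 × 720.00 ≈ 5370; y = 129 + 2 × 790.67 ≈ 1710.

(5370, 1710)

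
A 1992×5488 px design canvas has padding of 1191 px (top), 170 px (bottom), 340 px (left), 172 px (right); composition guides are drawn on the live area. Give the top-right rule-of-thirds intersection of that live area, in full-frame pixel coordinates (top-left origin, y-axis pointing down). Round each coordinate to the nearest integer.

Content width = 1992 − 340 − 172 = 1480 px; content height = 5488 − 1191 − 170 = 4127 px.
Top-right is two-thirds across and one-third down within the live area.
x = 340 + 2 × 1480/3 = 340 + 986.67 ≈ 1327
y = 1191 + 1 × 4127/3 = 1191 + 1375.67 ≈ 2567

x = 1327 px, y = 2567 px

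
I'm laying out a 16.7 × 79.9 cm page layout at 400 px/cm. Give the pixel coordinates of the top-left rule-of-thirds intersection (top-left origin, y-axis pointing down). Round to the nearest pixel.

In pixels the canvas is 16.7 × 400 = 6680 wide and 79.9 × 400 = 31960 tall.
The top-left point is one-third across and one-third down:
x = 1 × 6680/3 ≈ 2227; y = 1 × 31960/3 ≈ 10653.

(2227, 10653)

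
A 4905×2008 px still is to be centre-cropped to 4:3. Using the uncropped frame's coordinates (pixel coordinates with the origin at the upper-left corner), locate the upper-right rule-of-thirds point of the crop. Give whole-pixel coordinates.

x = 2899 px, y = 669 px

4905/2008 > 4/3, so the 4:3 crop keeps the full height 2008 and trims width to 2008 × 4/3 = 2677.33 px.
Left offset = (4905 − 2677.33)/2 = 1113.83 px; top offset = 0.
Upper-right is two-thirds across and one-third down within the crop:
x = 1113.83 + 2 × 2677.33/3 ≈ 2899; y = 0.00 + 1 × 2008.00/3 ≈ 669.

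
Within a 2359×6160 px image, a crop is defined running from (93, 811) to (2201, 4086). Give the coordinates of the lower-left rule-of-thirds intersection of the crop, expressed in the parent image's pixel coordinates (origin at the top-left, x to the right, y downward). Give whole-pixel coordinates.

(796, 2994)

Crop width = 2201 − 93 = 2108 px; one third is 702.67 px.
Crop height = 4086 − 811 = 3275 px; one third is 1091.67 px.
The lower-left point is one-third across and two-thirds down within the crop:
x = 93 + 1 × 702.67 ≈ 796; y = 811 + 2 × 1091.67 ≈ 2994.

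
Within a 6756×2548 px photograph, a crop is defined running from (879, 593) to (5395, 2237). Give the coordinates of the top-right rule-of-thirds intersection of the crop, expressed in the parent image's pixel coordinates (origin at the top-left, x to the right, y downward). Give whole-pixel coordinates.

x = 3890 px, y = 1141 px

Crop width = 5395 − 879 = 4516 px; one third is 1505.33 px.
Crop height = 2237 − 593 = 1644 px; one third is 548.00 px.
The top-right point is two-thirds across and one-third down within the crop:
x = 879 + 2 × 1505.33 ≈ 3890; y = 593 + 1 × 548.00 ≈ 1141.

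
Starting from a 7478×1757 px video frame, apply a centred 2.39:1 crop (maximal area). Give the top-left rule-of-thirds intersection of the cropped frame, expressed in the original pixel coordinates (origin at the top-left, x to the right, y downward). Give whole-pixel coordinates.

x = 3039 px, y = 586 px

7478/1757 > 2.39/1, so the 2.39:1 crop keeps the full height 1757 and trims width to 1757 × 2.39/1 = 4199.23 px.
Left offset = (7478 − 4199.23)/2 = 1639.38 px; top offset = 0.
Top-left is one-third across and one-third down within the crop:
x = 1639.38 + 1 × 4199.23/3 ≈ 3039; y = 0.00 + 1 × 1757.00/3 ≈ 586.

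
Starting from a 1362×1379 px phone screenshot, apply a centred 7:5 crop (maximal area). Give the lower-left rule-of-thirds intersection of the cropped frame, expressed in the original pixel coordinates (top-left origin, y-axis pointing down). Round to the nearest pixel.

(454, 852)

1362/1379 < 7/5, so the 7:5 crop keeps the full width 1362 and trims height to 1362 × 5/7 = 972.86 px.
Top offset = (1379 − 972.86)/2 = 203.07 px; left offset = 0.
Lower-left is one-third across and two-thirds down within the crop:
x = 0.00 + 1 × 1362.00/3 ≈ 454; y = 203.07 + 2 × 972.86/3 ≈ 852.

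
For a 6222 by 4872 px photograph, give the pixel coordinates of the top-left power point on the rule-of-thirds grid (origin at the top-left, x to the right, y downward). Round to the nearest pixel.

The top-left point sits one-third of the way across and one-third of the way down.
x = 1 × 6222/3 ≈ 2074; y = 1 × 4872/3 ≈ 1624.

x = 2074 px, y = 1624 px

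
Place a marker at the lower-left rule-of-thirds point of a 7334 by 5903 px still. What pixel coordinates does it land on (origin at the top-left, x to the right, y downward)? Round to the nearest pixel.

The lower-left point sits one-third of the way across and two-thirds of the way down.
x = 1 × 7334/3 ≈ 2445; y = 2 × 5903/3 ≈ 3935.

x = 2445 px, y = 3935 px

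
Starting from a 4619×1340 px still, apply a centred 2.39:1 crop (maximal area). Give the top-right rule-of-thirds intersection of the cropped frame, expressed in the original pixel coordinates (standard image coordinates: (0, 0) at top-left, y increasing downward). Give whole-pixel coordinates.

(2843, 447)

4619/1340 > 2.39/1, so the 2.39:1 crop keeps the full height 1340 and trims width to 1340 × 2.39/1 = 3202.60 px.
Left offset = (4619 − 3202.60)/2 = 708.20 px; top offset = 0.
Top-right is two-thirds across and one-third down within the crop:
x = 708.20 + 2 × 3202.60/3 ≈ 2843; y = 0.00 + 1 × 1340.00/3 ≈ 447.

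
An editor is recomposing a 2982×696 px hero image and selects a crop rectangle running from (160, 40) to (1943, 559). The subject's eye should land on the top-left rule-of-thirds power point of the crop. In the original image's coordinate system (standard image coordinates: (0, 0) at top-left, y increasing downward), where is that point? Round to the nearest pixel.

Crop width = 1943 − 160 = 1783 px; one third is 594.33 px.
Crop height = 559 − 40 = 519 px; one third is 173.00 px.
The top-left point is one-third across and one-third down within the crop:
x = 160 + 1 × 594.33 ≈ 754; y = 40 + 1 × 173.00 ≈ 213.

x = 754 px, y = 213 px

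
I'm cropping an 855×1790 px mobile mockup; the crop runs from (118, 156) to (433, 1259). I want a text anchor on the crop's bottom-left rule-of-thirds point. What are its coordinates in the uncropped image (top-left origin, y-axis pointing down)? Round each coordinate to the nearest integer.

Crop width = 433 − 118 = 315 px; one third is 105.00 px.
Crop height = 1259 − 156 = 1103 px; one third is 367.67 px.
The bottom-left point is one-third across and two-thirds down within the crop:
x = 118 + 1 × 105.00 ≈ 223; y = 156 + 2 × 367.67 ≈ 891.

x = 223 px, y = 891 px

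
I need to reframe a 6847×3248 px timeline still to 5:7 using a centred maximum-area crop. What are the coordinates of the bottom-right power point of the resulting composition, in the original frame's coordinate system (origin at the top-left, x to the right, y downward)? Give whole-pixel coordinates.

6847/3248 > 5/7, so the 5:7 crop keeps the full height 3248 and trims width to 3248 × 5/7 = 2320.00 px.
Left offset = (6847 − 2320.00)/2 = 2263.50 px; top offset = 0.
Bottom-right is two-thirds across and two-thirds down within the crop:
x = 2263.50 + 2 × 2320.00/3 ≈ 3810; y = 0.00 + 2 × 3248.00/3 ≈ 2165.

(3810, 2165)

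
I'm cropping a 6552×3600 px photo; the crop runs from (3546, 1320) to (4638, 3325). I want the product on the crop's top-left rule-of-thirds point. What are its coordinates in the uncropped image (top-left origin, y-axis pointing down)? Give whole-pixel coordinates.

Crop width = 4638 − 3546 = 1092 px; one third is 364.00 px.
Crop height = 3325 − 1320 = 2005 px; one third is 668.33 px.
The top-left point is one-third across and one-third down within the crop:
x = 3546 + 1 × 364.00 ≈ 3910; y = 1320 + 1 × 668.33 ≈ 1988.

x = 3910 px, y = 1988 px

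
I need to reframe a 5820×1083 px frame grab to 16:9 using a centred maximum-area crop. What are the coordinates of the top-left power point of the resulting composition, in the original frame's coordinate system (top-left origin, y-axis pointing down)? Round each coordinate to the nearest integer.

5820/1083 > 16/9, so the 16:9 crop keeps the full height 1083 and trims width to 1083 × 16/9 = 1925.33 px.
Left offset = (5820 − 1925.33)/2 = 1947.33 px; top offset = 0.
Top-left is one-third across and one-third down within the crop:
x = 1947.33 + 1 × 1925.33/3 ≈ 2589; y = 0.00 + 1 × 1083.00/3 ≈ 361.

(2589, 361)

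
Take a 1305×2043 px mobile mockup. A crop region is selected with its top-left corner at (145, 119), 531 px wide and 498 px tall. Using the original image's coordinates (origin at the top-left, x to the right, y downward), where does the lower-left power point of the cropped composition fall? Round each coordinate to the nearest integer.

One third of the crop width 531 is 177.00 px.
One third of the crop height 498 is 166.00 px.
The lower-left point is one-third across and two-thirds down within the crop:
x = 145 + 1 × 177.00 ≈ 322; y = 119 + 2 × 166.00 ≈ 451.

(322, 451)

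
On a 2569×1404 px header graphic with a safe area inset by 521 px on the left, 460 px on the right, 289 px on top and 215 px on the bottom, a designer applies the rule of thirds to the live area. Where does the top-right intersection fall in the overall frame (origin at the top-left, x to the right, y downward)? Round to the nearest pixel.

(1580, 589)

Content width = 2569 − 521 − 460 = 1588 px; content height = 1404 − 289 − 215 = 900 px.
Top-right is two-thirds across and one-third down within the live area.
x = 521 + 2 × 1588/3 = 521 + 1058.67 ≈ 1580
y = 289 + 1 × 900/3 = 289 + 300.00 ≈ 589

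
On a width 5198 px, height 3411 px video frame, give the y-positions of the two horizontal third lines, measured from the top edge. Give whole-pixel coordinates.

3411 / 3 = 1137, so the horizontal lines sit at one and two thirds of 3411.

y = 1137 px and y = 2274 px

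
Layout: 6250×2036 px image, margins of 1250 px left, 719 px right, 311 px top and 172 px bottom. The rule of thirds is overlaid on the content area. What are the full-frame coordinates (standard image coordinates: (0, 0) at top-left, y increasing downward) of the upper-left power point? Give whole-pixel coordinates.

Content width = 6250 − 1250 − 719 = 4281 px; content height = 2036 − 311 − 172 = 1553 px.
Upper-left is one-third across and one-third down within the content area.
x = 1250 + 1 × 4281/3 = 1250 + 1427.00 ≈ 2677
y = 311 + 1 × 1553/3 = 311 + 517.67 ≈ 829

x = 2677 px, y = 829 px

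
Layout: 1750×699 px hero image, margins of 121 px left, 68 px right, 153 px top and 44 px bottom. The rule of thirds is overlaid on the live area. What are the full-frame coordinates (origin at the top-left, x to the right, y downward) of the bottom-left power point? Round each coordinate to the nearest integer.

x = 641 px, y = 488 px

Content width = 1750 − 121 − 68 = 1561 px; content height = 699 − 153 − 44 = 502 px.
Bottom-left is one-third across and two-thirds down within the live area.
x = 121 + 1 × 1561/3 = 121 + 520.33 ≈ 641
y = 153 + 2 × 502/3 = 153 + 334.67 ≈ 488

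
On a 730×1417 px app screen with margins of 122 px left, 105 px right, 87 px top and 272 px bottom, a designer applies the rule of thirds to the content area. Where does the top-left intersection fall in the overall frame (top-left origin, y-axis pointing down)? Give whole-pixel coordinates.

(290, 440)

Content width = 730 − 122 − 105 = 503 px; content height = 1417 − 87 − 272 = 1058 px.
Top-left is one-third across and one-third down within the content area.
x = 122 + 1 × 503/3 = 122 + 167.67 ≈ 290
y = 87 + 1 × 1058/3 = 87 + 352.67 ≈ 440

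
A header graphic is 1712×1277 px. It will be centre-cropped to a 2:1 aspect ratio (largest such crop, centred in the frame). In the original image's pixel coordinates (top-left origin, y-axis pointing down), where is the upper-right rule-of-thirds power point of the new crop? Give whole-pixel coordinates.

1712/1277 < 2/1, so the 2:1 crop keeps the full width 1712 and trims height to 1712 × 1/2 = 856.00 px.
Top offset = (1277 − 856.00)/2 = 210.50 px; left offset = 0.
Upper-right is two-thirds across and one-third down within the crop:
x = 0.00 + 2 × 1712.00/3 ≈ 1141; y = 210.50 + 1 × 856.00/3 ≈ 496.

x = 1141 px, y = 496 px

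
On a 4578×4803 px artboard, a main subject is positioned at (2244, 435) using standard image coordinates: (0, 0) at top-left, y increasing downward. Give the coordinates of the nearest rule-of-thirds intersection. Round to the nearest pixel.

Third lines: x ∈ {1526, 3052}, y ∈ {1601, 3202}.
2244 is closer to x = 1526; 435 is closer to y = 1601.
So the nearest intersection is the upper-left power point.

x = 1526 px, y = 1601 px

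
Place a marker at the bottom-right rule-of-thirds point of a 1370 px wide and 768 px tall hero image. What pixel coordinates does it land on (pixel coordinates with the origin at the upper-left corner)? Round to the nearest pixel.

(913, 512)

The bottom-right point sits two-thirds of the way across and two-thirds of the way down.
x = 2 × 1370/3 ≈ 913; y = 2 × 768/3 ≈ 512.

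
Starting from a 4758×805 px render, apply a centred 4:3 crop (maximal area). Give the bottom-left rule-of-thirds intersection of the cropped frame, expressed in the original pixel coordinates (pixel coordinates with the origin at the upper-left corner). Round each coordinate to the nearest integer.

x = 2200 px, y = 537 px

4758/805 > 4/3, so the 4:3 crop keeps the full height 805 and trims width to 805 × 4/3 = 1073.33 px.
Left offset = (4758 − 1073.33)/2 = 1842.33 px; top offset = 0.
Bottom-left is one-third across and two-thirds down within the crop:
x = 1842.33 + 1 × 1073.33/3 ≈ 2200; y = 0.00 + 2 × 805.00/3 ≈ 537.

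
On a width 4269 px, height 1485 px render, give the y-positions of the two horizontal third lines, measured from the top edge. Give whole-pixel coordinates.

1485 / 3 = 495, so the horizontal lines sit at one and two thirds of 1485.

495 px and 990 px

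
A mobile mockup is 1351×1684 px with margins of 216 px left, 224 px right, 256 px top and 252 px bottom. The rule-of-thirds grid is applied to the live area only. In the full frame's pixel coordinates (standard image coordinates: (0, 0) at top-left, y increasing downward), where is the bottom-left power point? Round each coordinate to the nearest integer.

(520, 1040)

Content width = 1351 − 216 − 224 = 911 px; content height = 1684 − 256 − 252 = 1176 px.
Bottom-left is one-third across and two-thirds down within the live area.
x = 216 + 1 × 911/3 = 216 + 303.67 ≈ 520
y = 256 + 2 × 1176/3 = 256 + 784.00 ≈ 1040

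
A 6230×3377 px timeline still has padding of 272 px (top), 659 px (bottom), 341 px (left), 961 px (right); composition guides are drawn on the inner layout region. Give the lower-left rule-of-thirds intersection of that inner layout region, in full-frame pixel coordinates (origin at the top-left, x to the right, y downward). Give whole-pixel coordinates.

x = 1984 px, y = 1903 px

Content width = 6230 − 341 − 961 = 4928 px; content height = 3377 − 272 − 659 = 2446 px.
Lower-left is one-third across and two-thirds down within the inner layout region.
x = 341 + 1 × 4928/3 = 341 + 1642.67 ≈ 1984
y = 272 + 2 × 2446/3 = 272 + 1630.67 ≈ 1903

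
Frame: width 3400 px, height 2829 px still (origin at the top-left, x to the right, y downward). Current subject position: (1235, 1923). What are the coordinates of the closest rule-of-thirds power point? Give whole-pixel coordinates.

Third lines: x ∈ {1133, 2267}, y ∈ {943, 1886}.
1235 is closer to x = 1133; 1923 is closer to y = 1886.
So the nearest intersection is the lower-left power point.

(1133, 1886)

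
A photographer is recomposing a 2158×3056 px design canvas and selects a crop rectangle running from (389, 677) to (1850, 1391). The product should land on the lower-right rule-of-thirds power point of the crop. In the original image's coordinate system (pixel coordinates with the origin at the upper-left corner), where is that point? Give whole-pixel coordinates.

Crop width = 1850 − 389 = 1461 px; one third is 487.00 px.
Crop height = 1391 − 677 = 714 px; one third is 238.00 px.
The lower-right point is two-thirds across and two-thirds down within the crop:
x = 389 + 2 × 487.00 ≈ 1363; y = 677 + 2 × 238.00 ≈ 1153.

x = 1363 px, y = 1153 px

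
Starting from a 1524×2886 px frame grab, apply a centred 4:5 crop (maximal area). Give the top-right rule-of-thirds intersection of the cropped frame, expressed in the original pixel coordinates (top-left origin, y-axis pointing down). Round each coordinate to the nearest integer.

1524/2886 < 4/5, so the 4:5 crop keeps the full width 1524 and trims height to 1524 × 5/4 = 1905.00 px.
Top offset = (2886 − 1905.00)/2 = 490.50 px; left offset = 0.
Top-right is two-thirds across and one-third down within the crop:
x = 0.00 + 2 × 1524.00/3 ≈ 1016; y = 490.50 + 1 × 1905.00/3 ≈ 1126.

x = 1016 px, y = 1126 px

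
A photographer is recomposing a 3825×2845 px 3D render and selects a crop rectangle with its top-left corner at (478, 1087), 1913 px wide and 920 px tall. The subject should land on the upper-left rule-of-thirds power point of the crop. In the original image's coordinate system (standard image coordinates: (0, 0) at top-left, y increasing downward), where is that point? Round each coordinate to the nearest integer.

One third of the crop width 1913 is 637.67 px.
One third of the crop height 920 is 306.67 px.
The upper-left point is one-third across and one-third down within the crop:
x = 478 + 1 × 637.67 ≈ 1116; y = 1087 + 1 × 306.67 ≈ 1394.

x = 1116 px, y = 1394 px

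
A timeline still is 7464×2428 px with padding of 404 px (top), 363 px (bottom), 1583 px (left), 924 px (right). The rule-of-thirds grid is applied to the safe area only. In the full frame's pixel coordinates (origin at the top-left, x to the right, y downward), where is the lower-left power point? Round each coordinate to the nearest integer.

x = 3235 px, y = 1511 px

Content width = 7464 − 1583 − 924 = 4957 px; content height = 2428 − 404 − 363 = 1661 px.
Lower-left is one-third across and two-thirds down within the safe area.
x = 1583 + 1 × 4957/3 = 1583 + 1652.33 ≈ 3235
y = 404 + 2 × 1661/3 = 404 + 1107.33 ≈ 1511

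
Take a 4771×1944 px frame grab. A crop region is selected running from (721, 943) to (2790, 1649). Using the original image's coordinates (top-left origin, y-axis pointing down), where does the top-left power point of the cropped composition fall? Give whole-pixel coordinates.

Crop width = 2790 − 721 = 2069 px; one third is 689.67 px.
Crop height = 1649 − 943 = 706 px; one third is 235.33 px.
The top-left point is one-third across and one-third down within the crop:
x = 721 + 1 × 689.67 ≈ 1411; y = 943 + 1 × 235.33 ≈ 1178.

x = 1411 px, y = 1178 px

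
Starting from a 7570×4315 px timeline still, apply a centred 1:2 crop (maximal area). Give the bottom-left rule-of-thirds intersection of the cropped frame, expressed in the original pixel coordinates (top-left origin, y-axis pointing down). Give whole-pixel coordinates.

(3425, 2877)

7570/4315 > 1/2, so the 1:2 crop keeps the full height 4315 and trims width to 4315 × 1/2 = 2157.50 px.
Left offset = (7570 − 2157.50)/2 = 2706.25 px; top offset = 0.
Bottom-left is one-third across and two-thirds down within the crop:
x = 2706.25 + 1 × 2157.50/3 ≈ 3425; y = 0.00 + 2 × 4315.00/3 ≈ 2877.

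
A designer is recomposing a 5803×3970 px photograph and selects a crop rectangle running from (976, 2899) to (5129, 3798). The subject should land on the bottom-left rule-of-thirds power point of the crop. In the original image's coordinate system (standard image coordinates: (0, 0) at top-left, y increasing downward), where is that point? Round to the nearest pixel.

x = 2360 px, y = 3498 px

Crop width = 5129 − 976 = 4153 px; one third is 1384.33 px.
Crop height = 3798 − 2899 = 899 px; one third is 299.67 px.
The bottom-left point is one-third across and two-thirds down within the crop:
x = 976 + 1 × 1384.33 ≈ 2360; y = 2899 + 2 × 299.67 ≈ 3498.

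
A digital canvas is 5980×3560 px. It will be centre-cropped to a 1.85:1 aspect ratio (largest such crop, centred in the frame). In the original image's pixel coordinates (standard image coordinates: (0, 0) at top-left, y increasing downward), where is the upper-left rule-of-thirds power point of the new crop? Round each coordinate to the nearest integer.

5980/3560 < 1.85/1, so the 1.85:1 crop keeps the full width 5980 and trims height to 5980 × 1/1.85 = 3232.43 px.
Top offset = (3560 − 3232.43)/2 = 163.78 px; left offset = 0.
Upper-left is one-third across and one-third down within the crop:
x = 0.00 + 1 × 5980.00/3 ≈ 1993; y = 163.78 + 1 × 3232.43/3 ≈ 1241.

x = 1993 px, y = 1241 px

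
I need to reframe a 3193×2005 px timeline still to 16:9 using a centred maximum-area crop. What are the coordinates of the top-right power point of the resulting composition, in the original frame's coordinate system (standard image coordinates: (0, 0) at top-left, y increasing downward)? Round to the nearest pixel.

3193/2005 < 16/9, so the 16:9 crop keeps the full width 3193 and trims height to 3193 × 9/16 = 1796.06 px.
Top offset = (2005 − 1796.06)/2 = 104.47 px; left offset = 0.
Top-right is two-thirds across and one-third down within the crop:
x = 0.00 + 2 × 3193.00/3 ≈ 2129; y = 104.47 + 1 × 1796.06/3 ≈ 703.

x = 2129 px, y = 703 px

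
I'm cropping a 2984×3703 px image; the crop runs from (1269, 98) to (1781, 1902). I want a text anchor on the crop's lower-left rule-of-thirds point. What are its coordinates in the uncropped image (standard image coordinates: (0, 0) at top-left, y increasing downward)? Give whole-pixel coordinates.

x = 1440 px, y = 1301 px

Crop width = 1781 − 1269 = 512 px; one third is 170.67 px.
Crop height = 1902 − 98 = 1804 px; one third is 601.33 px.
The lower-left point is one-third across and two-thirds down within the crop:
x = 1269 + 1 × 170.67 ≈ 1440; y = 98 + 2 × 601.33 ≈ 1301.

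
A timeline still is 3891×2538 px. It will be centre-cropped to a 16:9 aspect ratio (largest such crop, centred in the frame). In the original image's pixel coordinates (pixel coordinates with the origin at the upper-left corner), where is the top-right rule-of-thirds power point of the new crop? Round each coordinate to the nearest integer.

3891/2538 < 16/9, so the 16:9 crop keeps the full width 3891 and trims height to 3891 × 9/16 = 2188.69 px.
Top offset = (2538 − 2188.69)/2 = 174.66 px; left offset = 0.
Top-right is two-thirds across and one-third down within the crop:
x = 0.00 + 2 × 3891.00/3 ≈ 2594; y = 174.66 + 1 × 2188.69/3 ≈ 904.

x = 2594 px, y = 904 px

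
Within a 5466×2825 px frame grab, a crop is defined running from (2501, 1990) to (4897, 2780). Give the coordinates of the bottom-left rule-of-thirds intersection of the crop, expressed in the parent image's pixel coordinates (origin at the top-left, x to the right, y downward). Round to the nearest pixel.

(3300, 2517)

Crop width = 4897 − 2501 = 2396 px; one third is 798.67 px.
Crop height = 2780 − 1990 = 790 px; one third is 263.33 px.
The bottom-left point is one-third across and two-thirds down within the crop:
x = 2501 + 1 × 798.67 ≈ 3300; y = 1990 + 2 × 263.33 ≈ 2517.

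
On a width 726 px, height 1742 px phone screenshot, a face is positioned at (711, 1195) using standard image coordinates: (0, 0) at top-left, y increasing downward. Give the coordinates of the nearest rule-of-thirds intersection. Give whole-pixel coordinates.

Third lines: x ∈ {242, 484}, y ∈ {581, 1161}.
711 is closer to x = 484; 1195 is closer to y = 1161.
So the nearest intersection is the lower-right power point.

(484, 1161)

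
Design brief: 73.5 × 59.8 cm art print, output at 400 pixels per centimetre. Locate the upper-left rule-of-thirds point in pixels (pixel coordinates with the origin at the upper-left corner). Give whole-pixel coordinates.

In pixels the canvas is 73.5 × 400 = 29400 wide and 59.8 × 400 = 23920 tall.
The upper-left point is one-third across and one-third down:
x = 1 × 29400/3 ≈ 9800; y = 1 × 23920/3 ≈ 7973.

x = 9800 px, y = 7973 px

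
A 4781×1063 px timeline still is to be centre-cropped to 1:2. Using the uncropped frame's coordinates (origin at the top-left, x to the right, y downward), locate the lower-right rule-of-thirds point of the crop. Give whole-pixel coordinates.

4781/1063 > 1/2, so the 1:2 crop keeps the full height 1063 and trims width to 1063 × 1/2 = 531.50 px.
Left offset = (4781 − 531.50)/2 = 2124.75 px; top offset = 0.
Lower-right is two-thirds across and two-thirds down within the crop:
x = 2124.75 + 2 × 531.50/3 ≈ 2479; y = 0.00 + 2 × 1063.00/3 ≈ 709.

(2479, 709)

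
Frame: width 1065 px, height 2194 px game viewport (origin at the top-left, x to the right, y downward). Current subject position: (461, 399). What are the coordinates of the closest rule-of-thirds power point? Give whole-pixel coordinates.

(355, 731)

Third lines: x ∈ {355, 710}, y ∈ {731, 1463}.
461 is closer to x = 355; 399 is closer to y = 731.
So the nearest intersection is the upper-left power point.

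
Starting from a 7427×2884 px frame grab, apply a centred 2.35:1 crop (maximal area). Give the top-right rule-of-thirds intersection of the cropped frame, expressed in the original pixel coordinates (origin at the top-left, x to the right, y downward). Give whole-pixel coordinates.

x = 4843 px, y = 961 px

7427/2884 > 2.35/1, so the 2.35:1 crop keeps the full height 2884 and trims width to 2884 × 2.35/1 = 6777.40 px.
Left offset = (7427 − 6777.40)/2 = 324.80 px; top offset = 0.
Top-right is two-thirds across and one-third down within the crop:
x = 324.80 + 2 × 6777.40/3 ≈ 4843; y = 0.00 + 1 × 2884.00/3 ≈ 961.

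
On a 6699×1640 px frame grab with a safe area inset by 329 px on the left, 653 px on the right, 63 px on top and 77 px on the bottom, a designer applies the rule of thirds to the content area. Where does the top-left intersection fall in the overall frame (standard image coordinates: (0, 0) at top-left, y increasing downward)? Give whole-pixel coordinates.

Content width = 6699 − 329 − 653 = 5717 px; content height = 1640 − 63 − 77 = 1500 px.
Top-left is one-third across and one-third down within the content area.
x = 329 + 1 × 5717/3 = 329 + 1905.67 ≈ 2235
y = 63 + 1 × 1500/3 = 63 + 500.00 ≈ 563

x = 2235 px, y = 563 px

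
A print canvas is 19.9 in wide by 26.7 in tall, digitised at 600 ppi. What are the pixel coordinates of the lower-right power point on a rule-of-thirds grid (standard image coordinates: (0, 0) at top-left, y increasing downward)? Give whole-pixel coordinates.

In pixels the canvas is 19.9 × 600 = 11940 wide and 26.7 × 600 = 16020 tall.
The lower-right point is two-thirds across and two-thirds down:
x = 2 × 11940/3 ≈ 7960; y = 2 × 16020/3 ≈ 10680.

x = 7960 px, y = 10680 px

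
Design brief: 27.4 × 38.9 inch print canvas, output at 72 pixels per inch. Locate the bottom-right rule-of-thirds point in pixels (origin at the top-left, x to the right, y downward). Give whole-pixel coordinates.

In pixels the canvas is 27.4 × 72 = 1972.8 wide and 38.9 × 72 = 2800.8 tall.
The bottom-right point is two-thirds across and two-thirds down:
x = 2 × 1972.8/3 ≈ 1315; y = 2 × 2800.8/3 ≈ 1867.

x = 1315 px, y = 1867 px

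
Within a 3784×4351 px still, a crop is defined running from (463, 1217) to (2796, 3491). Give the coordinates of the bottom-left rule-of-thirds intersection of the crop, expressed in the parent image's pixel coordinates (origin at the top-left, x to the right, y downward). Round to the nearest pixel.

(1241, 2733)

Crop width = 2796 − 463 = 2333 px; one third is 777.67 px.
Crop height = 3491 − 1217 = 2274 px; one third is 758.00 px.
The bottom-left point is one-third across and two-thirds down within the crop:
x = 463 + 1 × 777.67 ≈ 1241; y = 1217 + 2 × 758.00 ≈ 2733.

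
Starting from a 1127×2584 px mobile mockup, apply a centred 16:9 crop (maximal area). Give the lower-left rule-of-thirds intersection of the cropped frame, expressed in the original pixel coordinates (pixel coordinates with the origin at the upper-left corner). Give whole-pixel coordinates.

1127/2584 < 16/9, so the 16:9 crop keeps the full width 1127 and trims height to 1127 × 9/16 = 633.94 px.
Top offset = (2584 − 633.94)/2 = 975.03 px; left offset = 0.
Lower-left is one-third across and two-thirds down within the crop:
x = 0.00 + 1 × 1127.00/3 ≈ 376; y = 975.03 + 2 × 633.94/3 ≈ 1398.

x = 376 px, y = 1398 px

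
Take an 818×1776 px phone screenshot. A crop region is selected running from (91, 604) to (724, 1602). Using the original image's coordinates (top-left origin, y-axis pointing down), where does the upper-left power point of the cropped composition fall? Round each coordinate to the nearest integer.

(302, 937)

Crop width = 724 − 91 = 633 px; one third is 211.00 px.
Crop height = 1602 − 604 = 998 px; one third is 332.67 px.
The upper-left point is one-third across and one-third down within the crop:
x = 91 + 1 × 211.00 ≈ 302; y = 604 + 1 × 332.67 ≈ 937.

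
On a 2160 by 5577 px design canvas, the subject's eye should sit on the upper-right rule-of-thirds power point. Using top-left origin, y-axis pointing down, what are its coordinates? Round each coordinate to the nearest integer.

(1440, 1859)

The upper-right point sits two-thirds of the way across and one-third of the way down.
x = 2 × 2160/3 ≈ 1440; y = 1 × 5577/3 ≈ 1859.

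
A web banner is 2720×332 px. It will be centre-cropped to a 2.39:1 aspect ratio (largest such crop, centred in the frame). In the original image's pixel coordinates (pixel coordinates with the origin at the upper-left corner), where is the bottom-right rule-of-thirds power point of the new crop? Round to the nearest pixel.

2720/332 > 2.39/1, so the 2.39:1 crop keeps the full height 332 and trims width to 332 × 2.39/1 = 793.48 px.
Left offset = (2720 − 793.48)/2 = 963.26 px; top offset = 0.
Bottom-right is two-thirds across and two-thirds down within the crop:
x = 963.26 + 2 × 793.48/3 ≈ 1492; y = 0.00 + 2 × 332.00/3 ≈ 221.

(1492, 221)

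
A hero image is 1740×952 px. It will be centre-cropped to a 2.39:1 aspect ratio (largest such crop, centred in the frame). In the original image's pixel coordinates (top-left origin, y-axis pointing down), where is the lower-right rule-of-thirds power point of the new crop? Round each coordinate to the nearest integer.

x = 1160 px, y = 597 px

1740/952 < 2.39/1, so the 2.39:1 crop keeps the full width 1740 and trims height to 1740 × 1/2.39 = 728.03 px.
Top offset = (952 − 728.03)/2 = 111.98 px; left offset = 0.
Lower-right is two-thirds across and two-thirds down within the crop:
x = 0.00 + 2 × 1740.00/3 ≈ 1160; y = 111.98 + 2 × 728.03/3 ≈ 597.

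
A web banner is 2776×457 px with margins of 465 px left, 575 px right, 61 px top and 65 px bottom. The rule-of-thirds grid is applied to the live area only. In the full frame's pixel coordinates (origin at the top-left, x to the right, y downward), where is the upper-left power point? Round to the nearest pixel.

(1044, 171)

Content width = 2776 − 465 − 575 = 1736 px; content height = 457 − 61 − 65 = 331 px.
Upper-left is one-third across and one-third down within the live area.
x = 465 + 1 × 1736/3 = 465 + 578.67 ≈ 1044
y = 61 + 1 × 331/3 = 61 + 110.33 ≈ 171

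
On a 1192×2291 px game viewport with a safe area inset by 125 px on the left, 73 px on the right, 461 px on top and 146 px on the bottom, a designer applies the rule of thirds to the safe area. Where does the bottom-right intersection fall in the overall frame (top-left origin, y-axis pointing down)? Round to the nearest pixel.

x = 788 px, y = 1584 px

Content width = 1192 − 125 − 73 = 994 px; content height = 2291 − 461 − 146 = 1684 px.
Bottom-right is two-thirds across and two-thirds down within the safe area.
x = 125 + 2 × 994/3 = 125 + 662.67 ≈ 788
y = 461 + 2 × 1684/3 = 461 + 1122.67 ≈ 1584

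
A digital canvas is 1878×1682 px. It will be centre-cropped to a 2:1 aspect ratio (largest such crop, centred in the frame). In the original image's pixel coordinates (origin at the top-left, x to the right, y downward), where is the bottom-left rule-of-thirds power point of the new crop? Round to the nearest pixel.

(626, 998)

1878/1682 < 2/1, so the 2:1 crop keeps the full width 1878 and trims height to 1878 × 1/2 = 939.00 px.
Top offset = (1682 − 939.00)/2 = 371.50 px; left offset = 0.
Bottom-left is one-third across and two-thirds down within the crop:
x = 0.00 + 1 × 1878.00/3 ≈ 626; y = 371.50 + 2 × 939.00/3 ≈ 998.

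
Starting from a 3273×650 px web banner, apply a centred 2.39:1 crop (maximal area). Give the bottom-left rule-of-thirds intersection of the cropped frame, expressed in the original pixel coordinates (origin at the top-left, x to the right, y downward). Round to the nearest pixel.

x = 1378 px, y = 433 px

3273/650 > 2.39/1, so the 2.39:1 crop keeps the full height 650 and trims width to 650 × 2.39/1 = 1553.50 px.
Left offset = (3273 − 1553.50)/2 = 859.75 px; top offset = 0.
Bottom-left is one-third across and two-thirds down within the crop:
x = 859.75 + 1 × 1553.50/3 ≈ 1378; y = 0.00 + 2 × 650.00/3 ≈ 433.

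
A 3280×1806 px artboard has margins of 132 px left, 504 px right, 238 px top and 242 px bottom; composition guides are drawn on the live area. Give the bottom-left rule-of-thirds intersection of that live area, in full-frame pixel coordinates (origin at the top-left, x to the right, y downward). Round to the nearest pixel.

(1013, 1122)

Content width = 3280 − 132 − 504 = 2644 px; content height = 1806 − 238 − 242 = 1326 px.
Bottom-left is one-third across and two-thirds down within the live area.
x = 132 + 1 × 2644/3 = 132 + 881.33 ≈ 1013
y = 238 + 2 × 1326/3 = 238 + 884.00 ≈ 1122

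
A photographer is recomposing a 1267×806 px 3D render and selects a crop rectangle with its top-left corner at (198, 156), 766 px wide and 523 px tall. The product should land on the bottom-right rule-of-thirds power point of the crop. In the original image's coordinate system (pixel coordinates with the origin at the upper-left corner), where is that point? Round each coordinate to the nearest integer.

One third of the crop width 766 is 255.33 px.
One third of the crop height 523 is 174.33 px.
The bottom-right point is two-thirds across and two-thirds down within the crop:
x = 198 + 2 × 255.33 ≈ 709; y = 156 + 2 × 174.33 ≈ 505.

(709, 505)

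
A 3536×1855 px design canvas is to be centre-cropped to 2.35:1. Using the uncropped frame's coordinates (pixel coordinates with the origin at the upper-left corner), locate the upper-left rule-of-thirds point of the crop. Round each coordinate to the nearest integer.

3536/1855 < 2.35/1, so the 2.35:1 crop keeps the full width 3536 and trims height to 3536 × 1/2.35 = 1504.68 px.
Top offset = (1855 − 1504.68)/2 = 175.16 px; left offset = 0.
Upper-left is one-third across and one-third down within the crop:
x = 0.00 + 1 × 3536.00/3 ≈ 1179; y = 175.16 + 1 × 1504.68/3 ≈ 677.

x = 1179 px, y = 677 px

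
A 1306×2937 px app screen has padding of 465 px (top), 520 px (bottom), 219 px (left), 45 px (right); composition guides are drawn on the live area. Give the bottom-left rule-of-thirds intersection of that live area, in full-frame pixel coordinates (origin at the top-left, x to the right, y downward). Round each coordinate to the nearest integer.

Content width = 1306 − 219 − 45 = 1042 px; content height = 2937 − 465 − 520 = 1952 px.
Bottom-left is one-third across and two-thirds down within the live area.
x = 219 + 1 × 1042/3 = 219 + 347.33 ≈ 566
y = 465 + 2 × 1952/3 = 465 + 1301.33 ≈ 1766

x = 566 px, y = 1766 px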